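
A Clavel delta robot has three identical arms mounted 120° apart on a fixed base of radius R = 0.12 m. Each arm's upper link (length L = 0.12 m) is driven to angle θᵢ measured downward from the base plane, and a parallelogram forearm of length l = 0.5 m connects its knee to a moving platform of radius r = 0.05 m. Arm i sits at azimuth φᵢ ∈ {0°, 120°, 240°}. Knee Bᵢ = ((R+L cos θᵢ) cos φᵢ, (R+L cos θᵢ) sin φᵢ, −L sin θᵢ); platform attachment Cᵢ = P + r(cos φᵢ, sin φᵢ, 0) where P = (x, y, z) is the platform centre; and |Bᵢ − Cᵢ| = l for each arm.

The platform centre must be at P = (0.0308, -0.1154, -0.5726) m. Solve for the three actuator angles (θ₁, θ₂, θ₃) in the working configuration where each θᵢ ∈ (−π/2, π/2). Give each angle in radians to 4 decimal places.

θ₁ = 0.9593, θ₂ = 1.3958, θ₃ = 0.7850

arm 1 (φ=0.0°): x'=0.0308, y'=-0.1154
  A=0.0392, B=-0.5726, C=(l²−L²−A²−y'²−z²)/(2L)=-0.4464
  θ1 = atan2(B,A) + arccos(C/0.5739) = 0.9593
φ2=120.0° → target in arm frame (-0.1153, 0.0310)
  A=0.1853, B=-0.5726, C=(l²−L²−A²−y'²−z²)/(2L)=-0.5316
  γ=atan2(-0.5726,0.1853)=-1.2578;  ψ=arccos(-0.8833)=2.6536;  θ2=γ+ψ≈1.3958
arm 3 (φ=240.0°): x'=0.0845, y'=0.0844
  A=-0.0145, B=-0.5726, C=(l²−L²−A²−y'²−z²)/(2L)=-0.4150
  θ3 = atan2(B,A) + arccos(C/0.5728) = 0.7850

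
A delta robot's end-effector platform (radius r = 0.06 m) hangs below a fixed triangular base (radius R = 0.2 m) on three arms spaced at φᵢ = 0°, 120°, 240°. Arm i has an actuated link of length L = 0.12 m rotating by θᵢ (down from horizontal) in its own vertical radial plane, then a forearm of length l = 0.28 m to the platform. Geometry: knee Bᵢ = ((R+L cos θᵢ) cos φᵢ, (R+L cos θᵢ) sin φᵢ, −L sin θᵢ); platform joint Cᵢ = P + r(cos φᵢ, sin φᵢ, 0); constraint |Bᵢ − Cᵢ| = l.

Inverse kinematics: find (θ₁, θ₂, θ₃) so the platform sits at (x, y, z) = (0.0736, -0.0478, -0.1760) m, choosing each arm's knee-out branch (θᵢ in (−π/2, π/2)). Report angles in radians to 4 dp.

φ1=0.0° → target in arm frame (0.0736, -0.0478)
  e−x'=0.0664;  (l²−L²−(e−x')²−y'²−z²)/2L = 0.1097
  √(A²+B²)=0.1881;  θ1 = -1.2100+0.9481 ≈ -0.2619
φ2=120.0° → target in arm frame (-0.0782, -0.0398)
  A=0.2182, B=-0.1760, C=(l²−L²−A²−y'²−z²)/(2L)=-0.0674
  γ=atan2(-0.1760,0.2182)=-0.6788;  ψ=arccos(-0.2404)=1.8136;  θ2=γ+ψ≈1.1348
arm 3 (φ=240.0°): x'=0.0046, y'=0.0876
  A=0.1354, B=-0.1760, C=(l²−L²−A²−y'²−z²)/(2L)=0.0292
  γ=atan2(-0.1760,0.1354)=-0.9150;  ψ=arccos(0.1315)=1.4389;  θ3=γ+ψ≈0.5239

θ₁ = -0.2619, θ₂ = 1.1348, θ₃ = 0.5239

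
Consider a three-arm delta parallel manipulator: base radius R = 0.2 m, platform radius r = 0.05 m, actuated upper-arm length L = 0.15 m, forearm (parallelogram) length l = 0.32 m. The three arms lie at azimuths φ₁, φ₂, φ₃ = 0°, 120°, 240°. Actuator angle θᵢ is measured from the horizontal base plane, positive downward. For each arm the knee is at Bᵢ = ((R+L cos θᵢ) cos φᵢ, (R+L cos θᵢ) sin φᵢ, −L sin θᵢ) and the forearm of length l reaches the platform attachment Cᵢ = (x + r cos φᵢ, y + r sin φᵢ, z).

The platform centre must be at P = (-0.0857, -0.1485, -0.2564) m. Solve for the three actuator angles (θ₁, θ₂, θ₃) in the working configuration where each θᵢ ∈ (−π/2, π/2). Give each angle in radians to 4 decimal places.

θ₁ = 1.3960, θ₂ = 1.3962, θ₃ = -0.2619

rotate P by −φ1: (-0.0857, -0.1485, -0.2564)
  e−x'=0.2357;  (l²−L²−(e−x')²−y'²−z²)/2L = -0.2115
  √(A²+B²)=0.3483;  θ1 = -0.8274+2.2234 ≈ 1.3960
rotate P by −φ2: (-0.0858, 0.1485, -0.2564)
  A cos θ + B sin θ = C:  0.2358·cos θ + -0.2564·sin θ = -0.2115
  γ=atan2(-0.2564,0.2358)=-0.8273;  ψ=arccos(-0.6073)=2.2235;  θ2=γ+ψ≈1.3962
φ3=240.0° → target in arm frame (0.1715, 0.0000)
  e−x'=-0.0215;  (l²−L²−(e−x')²−y'²−z²)/2L = 0.0457
  √(A²+B²)=0.2573;  θ3 = -1.6543+1.3924 ≈ -0.2619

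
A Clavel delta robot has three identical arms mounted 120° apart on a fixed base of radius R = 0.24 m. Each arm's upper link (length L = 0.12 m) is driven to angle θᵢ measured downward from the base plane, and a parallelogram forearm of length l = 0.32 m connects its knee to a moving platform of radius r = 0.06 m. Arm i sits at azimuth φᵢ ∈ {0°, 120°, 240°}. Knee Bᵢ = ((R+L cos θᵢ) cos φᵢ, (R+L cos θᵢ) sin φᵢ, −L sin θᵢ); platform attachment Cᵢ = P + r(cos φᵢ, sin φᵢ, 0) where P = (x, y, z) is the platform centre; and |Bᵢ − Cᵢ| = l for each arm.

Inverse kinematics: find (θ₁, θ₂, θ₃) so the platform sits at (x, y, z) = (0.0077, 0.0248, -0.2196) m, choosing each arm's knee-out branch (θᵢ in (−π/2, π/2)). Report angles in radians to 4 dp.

rotate P by −φ1: (0.0077, 0.0248, -0.2196)
  A=0.1723, B=-0.2196, C=(l²−L²−A²−y'²−z²)/(2L)=0.0395
  θ1 = atan2(B,A) + arccos(C/0.2791) = 0.5234
φ2=120.0° → target in arm frame (0.0176, -0.0191)
  e−x'=0.1624;  (l²−L²−(e−x')²−y'²−z²)/2L = 0.0544
  θ2 = atan2(B,A) + arccos(C/0.2731) = 0.4363
φ3=240.0° → target in arm frame (-0.0253, -0.0057)
  A cos θ + B sin θ = C:  0.2053·cos θ + -0.2196·sin θ = -0.0101
  √(A²+B²)=0.3006;  θ3 = -0.8190+1.6043 ≈ 0.7853

θ₁ = 0.5234, θ₂ = 0.4363, θ₃ = 0.7853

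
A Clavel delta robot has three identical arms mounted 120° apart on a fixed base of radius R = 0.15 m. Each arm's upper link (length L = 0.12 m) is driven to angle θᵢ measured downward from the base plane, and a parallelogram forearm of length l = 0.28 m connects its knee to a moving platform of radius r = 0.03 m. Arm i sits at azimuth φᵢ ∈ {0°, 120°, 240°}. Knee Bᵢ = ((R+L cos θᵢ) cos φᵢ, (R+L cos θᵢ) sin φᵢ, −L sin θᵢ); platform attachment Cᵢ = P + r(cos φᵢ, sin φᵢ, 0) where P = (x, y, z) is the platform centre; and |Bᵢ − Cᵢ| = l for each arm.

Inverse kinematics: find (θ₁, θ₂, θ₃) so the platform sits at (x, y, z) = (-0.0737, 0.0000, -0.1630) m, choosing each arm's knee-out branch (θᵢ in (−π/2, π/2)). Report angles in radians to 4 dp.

arm 1 (φ=0.0°): x'=-0.0737, y'=0.0000
  e−x'=0.1937;  (l²−L²−(e−x')²−y'²−z²)/2L = -0.0004
  θ1 = atan2(B,A) + arccos(C/0.2532) = 0.8727
rotate P by −φ2: (0.0368, 0.0638, -0.1630)
  A=0.0832, B=-0.1630, C=(l²−L²−A²−y'²−z²)/(2L)=0.1102
  θ2 = atan2(B,A) + arccos(C/0.1830) = -0.1745
rotate P by −φ3: (0.0369, -0.0638, -0.1630)
  A cos θ + B sin θ = C:  0.0831·cos θ + -0.1630·sin θ = 0.1102
  θ3 = atan2(B,A) + arccos(C/0.1830) = -0.1745

θ₁ = 0.8727, θ₂ = -0.1745, θ₃ = -0.1745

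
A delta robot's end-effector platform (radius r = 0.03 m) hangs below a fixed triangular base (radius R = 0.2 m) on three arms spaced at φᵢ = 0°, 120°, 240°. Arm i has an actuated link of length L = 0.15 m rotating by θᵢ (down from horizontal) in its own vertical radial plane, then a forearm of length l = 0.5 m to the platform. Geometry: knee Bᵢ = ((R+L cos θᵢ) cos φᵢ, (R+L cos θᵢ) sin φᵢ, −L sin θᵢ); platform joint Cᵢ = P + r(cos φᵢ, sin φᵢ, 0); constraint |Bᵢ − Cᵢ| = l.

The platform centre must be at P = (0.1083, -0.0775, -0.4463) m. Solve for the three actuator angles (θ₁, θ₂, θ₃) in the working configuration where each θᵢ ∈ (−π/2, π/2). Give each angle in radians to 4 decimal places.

rotate P by −φ1: (0.1083, -0.0775, -0.4463)
  e−x'=0.0617;  (l²−L²−(e−x')²−y'²−z²)/2L = 0.0617
  θ1 = atan2(B,A) + arccos(C/0.4505) = 0.0001
φ2=120.0° → target in arm frame (-0.1213, -0.0550)
  A cos θ + B sin θ = C:  0.2913·cos θ + -0.4463·sin θ = -0.1985
  γ=atan2(-0.4463,0.2913)=-0.9926;  ψ=arccos(-0.3725)=1.9525;  θ2=γ+ψ≈0.9599
φ3=240.0° → target in arm frame (0.0130, 0.1325)
  e−x'=0.1570;  (l²−L²−(e−x')²−y'²−z²)/2L = -0.0464
  θ3 = atan2(B,A) + arccos(C/0.4731) = 0.4365

θ₁ = 0.0001, θ₂ = 0.9599, θ₃ = 0.4365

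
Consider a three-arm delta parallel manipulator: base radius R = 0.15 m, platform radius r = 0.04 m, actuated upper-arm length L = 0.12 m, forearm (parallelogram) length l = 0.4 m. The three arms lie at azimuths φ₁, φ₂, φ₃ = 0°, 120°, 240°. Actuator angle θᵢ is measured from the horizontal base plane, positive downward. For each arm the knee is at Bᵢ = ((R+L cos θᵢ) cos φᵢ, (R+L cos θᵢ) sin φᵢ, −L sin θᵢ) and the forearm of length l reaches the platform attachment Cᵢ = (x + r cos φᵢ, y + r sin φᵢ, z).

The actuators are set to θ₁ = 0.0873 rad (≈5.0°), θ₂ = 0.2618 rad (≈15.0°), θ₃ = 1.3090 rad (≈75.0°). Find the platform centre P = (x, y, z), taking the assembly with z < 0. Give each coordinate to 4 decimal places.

φ1=0.0°: virtual centre (0.2295, 0.0000, -0.0105), radius l
φ2=120.0°: virtual centre (-0.1130, 0.1956, -0.0311), radius l
arm 3 at φ=240.0°: ρ3 = 0.1411;  centre 3 = (-0.0705, -0.1222, -0.1159)
eliminate P² terms by subtracting sphere 1 from 2 and 3
[-0.6850 0.3913 -0.0412]·P = -0.0008;  [-0.6001 -0.2443 -0.2109]·P = -0.0195
det = 0.4022;  x = 0.0194+-0.2302z,  y = 0.0320+-0.2977z
quadratic in z: (1.1416)z²+(0.0986)z+(-0.1147)=0, √Δ=0.7305 → z ∈ {-0.3631, 0.2767}; z = -0.3631 (taking z<0)
x = 0.1030, y = 0.1401

(0.1030, 0.1401, -0.3631)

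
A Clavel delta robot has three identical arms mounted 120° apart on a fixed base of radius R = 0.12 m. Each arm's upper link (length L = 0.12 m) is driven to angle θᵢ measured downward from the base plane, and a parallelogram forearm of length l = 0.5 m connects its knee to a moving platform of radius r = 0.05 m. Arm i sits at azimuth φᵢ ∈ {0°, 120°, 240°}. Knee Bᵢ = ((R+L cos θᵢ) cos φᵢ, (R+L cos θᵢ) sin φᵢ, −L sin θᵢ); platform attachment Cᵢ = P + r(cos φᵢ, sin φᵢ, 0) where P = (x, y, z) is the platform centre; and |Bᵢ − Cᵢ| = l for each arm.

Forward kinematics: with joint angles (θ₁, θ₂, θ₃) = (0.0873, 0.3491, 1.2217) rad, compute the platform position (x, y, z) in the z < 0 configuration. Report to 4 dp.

(0.1526, 0.1757, -0.4771)

φ1=0.0°: virtual centre (0.1895, 0.0000, -0.0105), radius l
arm 2 at φ=120.0°: ρ2 = 0.1828;  O2 = (-0.0914, 0.1583, -0.0410)
O3 = (0.1110·cos240.0°, 0.1110·sin240.0°, -0.1128) = (-0.0555, -0.0962, -0.1128)
subtract pairs → two planes through P
[-0.5618 0.3166 -0.0612]·P = -0.0009;  [-0.4901 -0.1923 -0.2046]·P = -0.0110
Cramer: x(z) = 0.0139-0.2908z;  y(z) = 0.0217-0.3228z
into |P−O₁|² = l²: 1.1888z² + 0.1091z + -0.2186 = 0;  Δ = 1.0512;  z = -0.4771 or 0.3854 → z<0 root = -0.4771
x = 0.1526, y = 0.1757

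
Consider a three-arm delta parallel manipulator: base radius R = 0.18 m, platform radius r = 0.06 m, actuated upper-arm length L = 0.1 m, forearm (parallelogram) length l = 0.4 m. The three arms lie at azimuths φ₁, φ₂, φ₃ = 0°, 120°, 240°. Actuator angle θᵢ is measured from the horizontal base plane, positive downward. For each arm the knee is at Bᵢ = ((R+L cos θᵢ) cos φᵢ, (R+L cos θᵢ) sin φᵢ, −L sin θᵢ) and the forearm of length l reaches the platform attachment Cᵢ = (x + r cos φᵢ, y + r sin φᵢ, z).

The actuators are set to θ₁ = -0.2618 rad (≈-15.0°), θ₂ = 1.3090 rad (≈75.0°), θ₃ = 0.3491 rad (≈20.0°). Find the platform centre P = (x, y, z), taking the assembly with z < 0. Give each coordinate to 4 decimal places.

(0.1287, -0.1100, -0.3485)

S1 = (0.2166·cos0.0°, 0.2166·sin0.0°, 0.0259) = (0.2166, 0.0000, 0.0259)
S2 = (0.1459·cos120.0°, 0.1459·sin120.0°, -0.0966) = (-0.0729, 0.1263, -0.0966)
φ3=240.0°: virtual centre (-0.1070, -0.1853, -0.0342), radius l
|S₂|²−|S₁|² = -0.0170;  |S₃|²−|S₁|² = -0.0006
linear system: -0.5791x+0.2527y = -0.0170−-0.2449z; -0.6472x+-0.3706y = -0.0006−-0.1202z
Cramer: x(z) = 0.0171-0.3204z;  y(z) = -0.0281+0.2352z
into |P−S₁|² = l²: 1.1580z² + 0.0629z + -0.1187 = 0;  Δ = 0.5539;  z = -0.3485 or 0.2942 → z<0 root = -0.3485
x = 0.1287, y = -0.1100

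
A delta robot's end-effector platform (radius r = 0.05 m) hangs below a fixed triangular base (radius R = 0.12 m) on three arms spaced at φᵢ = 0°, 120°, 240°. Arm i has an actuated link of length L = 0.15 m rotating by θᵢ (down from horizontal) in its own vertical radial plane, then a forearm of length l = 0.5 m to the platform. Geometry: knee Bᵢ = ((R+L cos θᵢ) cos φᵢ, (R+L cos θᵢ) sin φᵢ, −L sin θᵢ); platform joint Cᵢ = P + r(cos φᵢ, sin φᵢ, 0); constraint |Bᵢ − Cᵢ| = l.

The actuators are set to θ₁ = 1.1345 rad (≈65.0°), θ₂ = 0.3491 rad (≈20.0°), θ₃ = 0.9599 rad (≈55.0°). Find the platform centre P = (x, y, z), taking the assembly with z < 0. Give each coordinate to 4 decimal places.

arm 1 at φ=0.0°: e+L cos θ1 = 0.1334;  centre 1 = (0.1334, 0.0000, -0.1359)
arm 2 at φ=120.0°: e+L cos θ2 = 0.2110;  centre 2 = (-0.1055, 0.1827, -0.0513)
arm 3 at φ=240.0°: e+L cos θ3 = 0.1560;  centre 3 = (-0.0780, -0.1351, -0.1229)
|centre ₂|²−|centre ₁|² = 0.0109;  |centre ₃|²−|centre ₁|² = 0.0032
linear system: -0.4777x+0.3654y = 0.0109−0.1693z; -0.4228x+-0.2703y = 0.0032−0.0262z
det = 0.2836;  x = -0.0144+0.1950z,  y = 0.0108+-0.2083z
sphere 1 gives Az²+Bz+C=0 with A=1.0814, B=0.2097, C=-0.2095;  B²−4AC=0.9504;  roots -0.5477, 0.3538;  negative root z = -0.5477
x = -0.1212, y = 0.1249

(-0.1212, 0.1249, -0.5477)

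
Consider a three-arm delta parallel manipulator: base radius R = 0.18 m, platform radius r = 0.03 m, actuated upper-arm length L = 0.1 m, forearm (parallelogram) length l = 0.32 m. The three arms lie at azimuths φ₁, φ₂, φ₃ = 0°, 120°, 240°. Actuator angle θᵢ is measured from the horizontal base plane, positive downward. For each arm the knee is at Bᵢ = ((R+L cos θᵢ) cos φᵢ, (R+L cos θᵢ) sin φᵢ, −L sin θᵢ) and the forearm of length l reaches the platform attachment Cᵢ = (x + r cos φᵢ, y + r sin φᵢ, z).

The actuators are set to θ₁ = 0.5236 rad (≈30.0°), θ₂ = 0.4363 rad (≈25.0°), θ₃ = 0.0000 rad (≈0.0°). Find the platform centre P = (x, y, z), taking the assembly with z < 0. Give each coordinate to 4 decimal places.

(-0.0223, -0.0265, -0.2362)

arm 1 at φ=0.0°: (R−r)+L cos θ1 = 0.2366;  S1 = (0.2366, 0.0000, -0.0500)
S2 = (0.2406·cos120.0°, 0.2406·sin120.0°, -0.0423) = (-0.1203, 0.2084, -0.0423)
arm 3 at φ=240.0°: (R−r)+L cos θ3 = 0.2500;  S3 = (-0.1250, -0.2165, 0.0000)
subtract pairs → two planes through P
plane₁₂: -0.7138x+0.4168y+0.0155z = 0.0012
det = 0.6105;  x = -0.0036+0.0792z,  y = -0.0033+0.0986z
sphere 1 gives Az²+Bz+C=0 with A=1.0160, B=0.0613, C=-0.0422;  B²−4AC=0.1752;  roots -0.2362, 0.1758;  negative root z = -0.2362
x = -0.0223, y = -0.0265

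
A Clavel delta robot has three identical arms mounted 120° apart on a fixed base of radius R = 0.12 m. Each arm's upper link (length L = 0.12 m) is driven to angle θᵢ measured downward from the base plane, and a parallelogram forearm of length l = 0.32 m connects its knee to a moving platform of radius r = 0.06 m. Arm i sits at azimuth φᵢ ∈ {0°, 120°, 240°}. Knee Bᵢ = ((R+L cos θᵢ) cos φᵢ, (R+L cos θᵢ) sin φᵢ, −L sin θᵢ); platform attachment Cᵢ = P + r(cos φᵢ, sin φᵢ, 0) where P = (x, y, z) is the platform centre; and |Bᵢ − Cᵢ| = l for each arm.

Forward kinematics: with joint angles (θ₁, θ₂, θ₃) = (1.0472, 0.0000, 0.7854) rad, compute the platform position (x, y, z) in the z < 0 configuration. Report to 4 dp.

S1 = (0.1200·cos0.0°, 0.1200·sin0.0°, -0.1039) = (0.1200, 0.0000, -0.1039)
S2 = (0.1800·cos120.0°, 0.1800·sin120.0°, 0.0000) = (-0.0900, 0.1559, 0.0000)
S3 = (0.1449·cos240.0°, 0.1449·sin240.0°, -0.0849) = (-0.0724, -0.1254, -0.0849)
|S₂|²−|S₁|² = 0.0072;  |S₃|²−|S₁|² = 0.0030
plane₁₂: -0.4200x+0.3118y+0.2078z = 0.0072
Cramer: x(z) = -0.0121+0.2842z;  y(z) = 0.0067-0.2839z
quadratic in z: (1.1613)z²+(0.1289)z+(-0.0741)=0, √Δ=0.6007 → z ∈ {-0.3141, 0.2031}; z = -0.3141 (taking z<0)
x = -0.1014, y = 0.0959

(-0.1014, 0.0959, -0.3141)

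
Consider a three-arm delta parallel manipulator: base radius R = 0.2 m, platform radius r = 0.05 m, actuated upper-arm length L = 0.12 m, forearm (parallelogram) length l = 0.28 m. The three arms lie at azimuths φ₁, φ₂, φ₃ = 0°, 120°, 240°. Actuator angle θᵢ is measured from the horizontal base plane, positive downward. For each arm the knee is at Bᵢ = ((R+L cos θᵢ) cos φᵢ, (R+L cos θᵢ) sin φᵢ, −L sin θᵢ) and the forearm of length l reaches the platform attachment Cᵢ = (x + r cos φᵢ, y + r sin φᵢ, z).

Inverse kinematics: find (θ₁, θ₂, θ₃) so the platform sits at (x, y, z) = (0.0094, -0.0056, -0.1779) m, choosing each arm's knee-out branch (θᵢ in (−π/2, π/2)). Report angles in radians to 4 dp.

rotate P by −φ1: (0.0094, -0.0056, -0.1779)
  e−x'=0.1406;  (l²−L²−(e−x')²−y'²−z²)/2L = 0.0523
  √(A²+B²)=0.2268;  θ1 = -0.9020+1.3381 ≈ 0.4361
φ2=120.0° → target in arm frame (-0.0095, -0.0053)
  A=0.1595, B=-0.1779, C=(l²−L²−A²−y'²−z²)/(2L)=0.0286
  √(A²+B²)=0.2390;  θ2 = -0.8397+1.4508 ≈ 0.6111
arm 3 (φ=240.0°): x'=0.0001, y'=0.0109
  A cos θ + B sin θ = C:  0.1499·cos θ + -0.1779·sin θ = 0.0407
  θ3 = atan2(B,A) + arccos(C/0.2326) = 0.5240

θ₁ = 0.4361, θ₂ = 0.6111, θ₃ = 0.5240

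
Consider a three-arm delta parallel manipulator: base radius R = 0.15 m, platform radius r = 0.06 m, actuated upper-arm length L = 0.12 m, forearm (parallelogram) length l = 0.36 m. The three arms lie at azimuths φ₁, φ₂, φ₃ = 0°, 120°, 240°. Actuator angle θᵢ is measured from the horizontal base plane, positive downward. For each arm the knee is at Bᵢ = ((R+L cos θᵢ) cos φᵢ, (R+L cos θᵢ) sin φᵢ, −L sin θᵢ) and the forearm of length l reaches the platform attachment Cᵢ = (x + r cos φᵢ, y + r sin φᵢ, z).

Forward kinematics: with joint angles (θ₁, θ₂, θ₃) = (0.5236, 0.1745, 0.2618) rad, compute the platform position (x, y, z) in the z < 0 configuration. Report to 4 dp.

arm 1 at φ=0.0°: (R−r)+L cos θ1 = 0.1939;  centre 1 = (0.1939, 0.0000, -0.0600)
arm 2 at φ=120.0°: (R−r)+L cos θ2 = 0.2082;  centre 2 = (-0.1041, 0.1803, -0.0208)
φ3=240.0°: virtual centre (-0.1030, -0.1783, -0.0311), radius l
subtract pairs → two planes through P
[-0.5960 0.3606 0.0783]·P = 0.0026;  [-0.5938 -0.3566 0.0579]·P = 0.0022
Cramer: x(z) = -0.0040+0.1144z;  y(z) = 0.0006-0.0281z
sphere 1 gives Az²+Bz+C=0 with A=1.0139, B=0.0747, C=-0.0868;  B²−4AC=0.3578;  roots -0.3318, 0.2581;  negative root z = -0.3318
x = -0.0419, y = 0.0099

(-0.0419, 0.0099, -0.3318)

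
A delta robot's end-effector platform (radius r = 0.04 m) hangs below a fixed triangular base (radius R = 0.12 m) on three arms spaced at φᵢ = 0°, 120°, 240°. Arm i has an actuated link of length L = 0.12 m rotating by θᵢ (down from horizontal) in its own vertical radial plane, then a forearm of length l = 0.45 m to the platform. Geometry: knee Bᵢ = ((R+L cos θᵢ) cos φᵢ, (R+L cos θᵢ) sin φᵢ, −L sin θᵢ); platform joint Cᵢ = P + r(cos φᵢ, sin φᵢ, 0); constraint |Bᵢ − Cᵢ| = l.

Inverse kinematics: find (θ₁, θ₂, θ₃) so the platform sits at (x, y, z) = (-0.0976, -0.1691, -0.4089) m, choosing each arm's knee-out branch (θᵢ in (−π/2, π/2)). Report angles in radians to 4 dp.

θ₁ = 0.7852, θ₂ = 0.7854, θ₃ = -0.3495

arm 1 (φ=0.0°): x'=-0.0976, y'=-0.1691
  e−x'=0.1776;  (l²−L²−(e−x')²−y'²−z²)/2L = -0.1635
  √(A²+B²)=0.4458;  θ1 = -1.1610+1.9463 ≈ 0.7852
arm 2 (φ=120.0°): x'=-0.0976, y'=0.1691
  A cos θ + B sin θ = C:  0.1776·cos θ + -0.4089·sin θ = -0.1635
  γ=atan2(-0.4089,0.1776)=-1.1610;  ψ=arccos(-0.3668)=1.9463;  θ2=γ+ψ≈0.7854
φ3=240.0° → target in arm frame (0.1952, 0.0000)
  A=-0.1152, B=-0.4089, C=(l²−L²−A²−y'²−z²)/(2L)=0.0317
  θ3 = atan2(B,A) + arccos(C/0.4248) = -0.3495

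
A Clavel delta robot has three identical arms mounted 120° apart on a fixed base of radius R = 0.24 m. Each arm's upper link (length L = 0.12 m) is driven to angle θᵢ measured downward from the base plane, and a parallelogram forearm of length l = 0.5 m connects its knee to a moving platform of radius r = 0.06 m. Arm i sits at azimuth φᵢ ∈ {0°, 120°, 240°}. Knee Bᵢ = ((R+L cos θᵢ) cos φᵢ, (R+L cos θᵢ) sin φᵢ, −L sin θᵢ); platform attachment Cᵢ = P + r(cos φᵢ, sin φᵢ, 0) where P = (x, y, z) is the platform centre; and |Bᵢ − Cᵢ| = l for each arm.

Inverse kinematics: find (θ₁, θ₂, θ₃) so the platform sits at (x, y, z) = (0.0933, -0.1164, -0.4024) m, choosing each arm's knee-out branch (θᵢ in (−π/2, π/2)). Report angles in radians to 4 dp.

arm 1 (φ=0.0°): x'=0.0933, y'=-0.1164
  e−x'=0.0867;  (l²−L²−(e−x')²−y'²−z²)/2L = 0.2192
  √(A²+B²)=0.4116;  θ1 = -1.3586+1.0092 ≈ -0.3494
arm 2 (φ=120.0°): x'=-0.1475, y'=-0.0226
  e−x'=0.3275;  (l²−L²−(e−x')²−y'²−z²)/2L = -0.1419
  γ=atan2(-0.4024,0.3275)=-0.8877;  ψ=arccos(-0.2736)=1.8479;  θ2=γ+ψ≈0.9602
rotate P by −φ3: (0.0542, 0.1390, -0.4024)
  A=0.1258, B=-0.4024, C=(l²−L²−A²−y'²−z²)/(2L)=0.1605
  θ3 = atan2(B,A) + arccos(C/0.4216) = -0.0874

θ₁ = -0.3494, θ₂ = 0.9602, θ₃ = -0.0874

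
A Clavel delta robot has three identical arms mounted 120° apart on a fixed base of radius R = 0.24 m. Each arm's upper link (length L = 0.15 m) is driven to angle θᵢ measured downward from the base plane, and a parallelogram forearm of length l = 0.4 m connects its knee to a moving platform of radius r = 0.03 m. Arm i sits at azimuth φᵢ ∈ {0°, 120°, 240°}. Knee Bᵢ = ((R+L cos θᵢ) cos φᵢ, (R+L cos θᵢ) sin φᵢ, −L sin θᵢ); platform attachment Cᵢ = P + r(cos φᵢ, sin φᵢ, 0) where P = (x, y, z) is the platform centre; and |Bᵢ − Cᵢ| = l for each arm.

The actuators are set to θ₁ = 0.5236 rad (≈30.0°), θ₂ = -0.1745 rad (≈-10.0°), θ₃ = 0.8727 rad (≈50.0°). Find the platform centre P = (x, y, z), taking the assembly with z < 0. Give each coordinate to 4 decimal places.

φ1=0.0°: virtual centre (0.3399, 0.0000, -0.0750), radius l
S2 = (0.3577·cos120.0°, 0.3577·sin120.0°, 0.0260) = (-0.1789, 0.3098, 0.0260)
arm 3 at φ=240.0°: ρ3 = 0.3064;  S3 = (-0.1532, -0.2654, -0.1149)
eliminate P² terms by subtracting sphere 1 from 2 and 3
linear system: -1.0375x+0.6196y = 0.0075−0.2021z; -0.9862x+-0.5307y = -0.0141−-0.0798z
det = 1.1617;  x = 0.0041+0.0498z,  y = 0.0189+-0.2428z
sphere 1 gives Az²+Bz+C=0 with A=1.0615, B=0.1074, C=-0.0412;  B²−4AC=0.1866;  roots -0.2541, 0.1529;  negative root z = -0.2541
x = -0.0086, y = 0.0806

(-0.0086, 0.0806, -0.2541)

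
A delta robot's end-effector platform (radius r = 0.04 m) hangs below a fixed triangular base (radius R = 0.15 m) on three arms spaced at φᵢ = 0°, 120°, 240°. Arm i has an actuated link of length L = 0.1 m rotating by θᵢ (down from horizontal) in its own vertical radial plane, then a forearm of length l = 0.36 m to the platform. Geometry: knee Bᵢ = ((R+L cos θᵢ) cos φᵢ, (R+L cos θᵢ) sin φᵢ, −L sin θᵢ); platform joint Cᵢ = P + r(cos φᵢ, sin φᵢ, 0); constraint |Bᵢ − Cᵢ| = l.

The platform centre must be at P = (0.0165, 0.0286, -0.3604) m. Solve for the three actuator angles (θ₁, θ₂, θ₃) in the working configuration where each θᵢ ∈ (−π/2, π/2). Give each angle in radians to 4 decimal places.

φ1=0.0° → target in arm frame (0.0165, 0.0286)
  e−x'=0.0935;  (l²−L²−(e−x')²−y'²−z²)/2L = -0.0992
  θ1 = atan2(B,A) + arccos(C/0.3723) = 0.5236
rotate P by −φ2: (0.0165, -0.0286, -0.3604)
  e−x'=0.0935;  (l²−L²−(e−x')²−y'²−z²)/2L = -0.0992
  θ2 = atan2(B,A) + arccos(C/0.3723) = 0.5235
φ3=240.0° → target in arm frame (-0.0330, 0.0000)
  A=0.1430, B=-0.3604, C=(l²−L²−A²−y'²−z²)/(2L)=-0.1537
  √(A²+B²)=0.3877;  θ3 = -1.1930+1.9784 ≈ 0.7854

θ₁ = 0.5236, θ₂ = 0.5235, θ₃ = 0.7854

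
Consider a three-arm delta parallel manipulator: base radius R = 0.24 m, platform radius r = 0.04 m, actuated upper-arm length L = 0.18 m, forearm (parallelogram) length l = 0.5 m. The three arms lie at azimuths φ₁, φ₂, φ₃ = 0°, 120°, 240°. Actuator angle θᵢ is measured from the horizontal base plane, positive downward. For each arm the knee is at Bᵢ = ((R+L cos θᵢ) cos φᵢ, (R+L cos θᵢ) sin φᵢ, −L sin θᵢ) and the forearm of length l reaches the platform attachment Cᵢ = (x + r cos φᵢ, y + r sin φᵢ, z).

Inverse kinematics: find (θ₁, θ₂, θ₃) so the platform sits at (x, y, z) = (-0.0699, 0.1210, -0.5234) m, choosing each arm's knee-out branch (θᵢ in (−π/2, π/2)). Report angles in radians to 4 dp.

θ₁ = 1.2218, θ₂ = 0.4364, θ₃ = 1.2216

rotate P by −φ1: (-0.0699, 0.1210, -0.5234)
  e−x'=0.2699;  (l²−L²−(e−x')²−y'²−z²)/2L = -0.3995
  θ1 = atan2(B,A) + arccos(C/0.5889) = 1.2218
rotate P by −φ2: (0.1397, 0.0000, -0.5234)
  A=0.0603, B=-0.5234, C=(l²−L²−A²−y'²−z²)/(2L)=-0.1666
  √(A²+B²)=0.5269;  θ2 = -1.4562+1.8925 ≈ 0.4364
φ3=240.0° → target in arm frame (-0.0698, -0.1210)
  e−x'=0.2698;  (l²−L²−(e−x')²−y'²−z²)/2L = -0.3995
  θ3 = atan2(B,A) + arccos(C/0.5889) = 1.2216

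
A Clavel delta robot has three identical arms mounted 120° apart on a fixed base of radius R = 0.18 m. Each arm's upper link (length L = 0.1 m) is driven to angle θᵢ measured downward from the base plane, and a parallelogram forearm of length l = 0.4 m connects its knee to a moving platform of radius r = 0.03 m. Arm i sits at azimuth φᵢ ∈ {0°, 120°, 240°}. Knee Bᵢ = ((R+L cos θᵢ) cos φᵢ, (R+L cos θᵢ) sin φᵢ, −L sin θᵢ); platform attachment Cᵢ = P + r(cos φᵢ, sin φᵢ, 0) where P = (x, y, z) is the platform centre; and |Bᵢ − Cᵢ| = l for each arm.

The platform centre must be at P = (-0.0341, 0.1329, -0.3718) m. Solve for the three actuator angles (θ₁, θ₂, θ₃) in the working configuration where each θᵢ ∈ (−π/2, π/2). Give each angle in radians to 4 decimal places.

arm 1 (φ=0.0°): x'=-0.0341, y'=0.1329
  e−x'=0.1841;  (l²−L²−(e−x')²−y'²−z²)/2L = -0.1990
  θ1 = atan2(B,A) + arccos(C/0.4149) = 0.9599
arm 2 (φ=120.0°): x'=0.1321, y'=-0.0369
  A=0.0179, B=-0.3718, C=(l²−L²−A²−y'²−z²)/(2L)=0.0504
  γ=atan2(-0.3718,0.0179)=-1.5228;  ψ=arccos(0.1354)=1.4349;  θ2=γ+ψ≈-0.0879
rotate P by −φ3: (-0.0980, -0.0960, -0.3718)
  A cos θ + B sin θ = C:  0.2480·cos θ + -0.3718·sin θ = -0.2949
  γ=atan2(-0.3718,0.2480)=-0.9825;  ψ=arccos(-0.6597)=2.2913;  θ3=γ+ψ≈1.3088

θ₁ = 0.9599, θ₂ = -0.0879, θ₃ = 1.3088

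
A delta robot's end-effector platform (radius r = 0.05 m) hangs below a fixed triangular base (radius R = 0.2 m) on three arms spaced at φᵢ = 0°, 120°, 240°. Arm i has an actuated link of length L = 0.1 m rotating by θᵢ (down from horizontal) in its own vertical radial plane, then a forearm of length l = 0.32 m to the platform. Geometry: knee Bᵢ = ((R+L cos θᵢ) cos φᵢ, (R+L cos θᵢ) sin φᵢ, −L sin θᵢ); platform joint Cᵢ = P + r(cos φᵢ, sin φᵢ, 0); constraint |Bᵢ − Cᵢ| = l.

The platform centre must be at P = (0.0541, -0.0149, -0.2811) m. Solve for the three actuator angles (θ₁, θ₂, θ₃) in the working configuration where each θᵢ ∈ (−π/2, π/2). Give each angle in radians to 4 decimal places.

arm 1 (φ=0.0°): x'=0.0541, y'=-0.0149
  e−x'=0.0959;  (l²−L²−(e−x')²−y'²−z²)/2L = 0.0198
  θ1 = atan2(B,A) + arccos(C/0.2970) = 0.2620
arm 2 (φ=120.0°): x'=-0.0400, y'=-0.0394
  A=0.1900, B=-0.2811, C=(l²−L²−A²−y'²−z²)/(2L)=-0.1213
  √(A²+B²)=0.3393;  θ2 = -0.9765+1.9363 ≈ 0.9598
φ3=240.0° → target in arm frame (-0.0141, 0.0543)
  e−x'=0.1641;  (l²−L²−(e−x')²−y'²−z²)/2L = -0.0825
  γ=atan2(-0.2811,0.1641)=-1.0423;  ψ=arccos(-0.2536)=1.8272;  θ3=γ+ψ≈0.7849

θ₁ = 0.2620, θ₂ = 0.9598, θ₃ = 0.7849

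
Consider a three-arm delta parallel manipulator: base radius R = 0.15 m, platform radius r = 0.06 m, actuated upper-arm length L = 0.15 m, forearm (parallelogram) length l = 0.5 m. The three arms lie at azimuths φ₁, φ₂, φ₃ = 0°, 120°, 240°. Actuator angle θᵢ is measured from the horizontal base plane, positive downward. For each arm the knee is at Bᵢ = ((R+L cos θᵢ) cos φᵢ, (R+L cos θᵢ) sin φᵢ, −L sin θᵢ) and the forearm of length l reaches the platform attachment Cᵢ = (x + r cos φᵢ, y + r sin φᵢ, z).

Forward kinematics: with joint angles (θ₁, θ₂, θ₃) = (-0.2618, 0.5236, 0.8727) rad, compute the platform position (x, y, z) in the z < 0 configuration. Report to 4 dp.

(0.1922, 0.0693, -0.4545)

arm 1 at φ=0.0°: ρ1 = 0.2349;  O1 = (0.2349, 0.0000, 0.0388)
φ2=120.0°: virtual centre (-0.1100, 0.1904, -0.0750), radius l
φ3=240.0°: virtual centre (-0.0932, -0.1614, -0.1149), radius l
eliminate P² terms by subtracting sphere 1 from 2 and 3
linear system: -0.6897x+0.3809y = -0.0027−-0.2276z; -0.6562x+-0.3229y = -0.0087−-0.3075z
Cramer: x(z) = 0.0089-0.4033z;  y(z) = 0.0090-0.1326z
quadratic in z: (1.1802)z²+(0.1023)z+(-0.1973)=0, √Δ=0.9706 → z ∈ {-0.4545, 0.3679}; z = -0.4545 (taking z<0)
x = 0.1922, y = 0.0693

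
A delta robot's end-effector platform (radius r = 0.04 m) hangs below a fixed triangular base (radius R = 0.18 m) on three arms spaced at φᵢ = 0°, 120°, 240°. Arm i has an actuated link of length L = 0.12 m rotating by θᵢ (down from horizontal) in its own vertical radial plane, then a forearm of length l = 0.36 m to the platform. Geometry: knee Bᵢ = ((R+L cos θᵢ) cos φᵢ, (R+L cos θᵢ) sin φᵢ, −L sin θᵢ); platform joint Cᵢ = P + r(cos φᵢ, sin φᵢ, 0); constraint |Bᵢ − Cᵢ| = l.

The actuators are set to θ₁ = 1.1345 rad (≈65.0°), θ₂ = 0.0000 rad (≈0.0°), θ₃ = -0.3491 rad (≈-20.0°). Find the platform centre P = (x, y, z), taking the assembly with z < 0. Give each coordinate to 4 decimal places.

O1 = (0.1907·cos0.0°, 0.1907·sin0.0°, -0.1088) = (0.1907, 0.0000, -0.1088)
φ2=120.0°: virtual centre (-0.1300, 0.2252, 0.0000), radius l
φ3=240.0°: virtual centre (-0.1264, -0.2189, 0.0410), radius l
|O₂|²−|O₁|² = 0.0194;  |O₃|²−|O₁|² = 0.0174
plane₁₂: -0.6414x+0.4503y+0.2175z = 0.0194
Cramer: x(z) = -0.0288+0.4063z;  y(z) = 0.0020+0.0957z
sphere 1 gives Az²+Bz+C=0 with A=1.1743, B=0.0395, C=-0.0696;  B²−4AC=0.3284;  roots -0.2608, 0.2272;  negative root z = -0.2608
x = -0.1348, y = -0.0229

(-0.1348, -0.0229, -0.2608)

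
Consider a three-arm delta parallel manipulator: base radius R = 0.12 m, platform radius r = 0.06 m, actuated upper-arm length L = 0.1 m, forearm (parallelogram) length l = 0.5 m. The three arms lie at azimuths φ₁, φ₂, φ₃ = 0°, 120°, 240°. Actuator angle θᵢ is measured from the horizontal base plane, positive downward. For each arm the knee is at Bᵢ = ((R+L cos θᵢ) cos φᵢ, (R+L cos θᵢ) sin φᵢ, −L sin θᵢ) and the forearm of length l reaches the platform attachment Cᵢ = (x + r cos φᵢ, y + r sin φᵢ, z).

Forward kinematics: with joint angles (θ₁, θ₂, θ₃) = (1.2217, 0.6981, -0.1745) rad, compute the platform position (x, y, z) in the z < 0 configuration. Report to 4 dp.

arm 1 at φ=0.0°: (R−r)+L cos θ1 = 0.0942;  O1 = (0.0942, 0.0000, -0.0940)
φ2=120.0°: virtual centre (-0.0683, 0.1183, -0.0643), radius l
arm 3 at φ=240.0°: (R−r)+L cos θ3 = 0.1585;  O3 = (-0.0792, -0.1372, 0.0174)
|O₂|²−|O₁|² = 0.0051;  |O₃|²−|O₁|² = 0.0077
plane₁₂: -0.3250x+0.2366y+0.0594z = 0.0051
Cramer: x(z) = -0.0188+0.4027z;  y(z) = -0.0043+0.3022z
sphere 1 gives Az²+Bz+C=0 with A=1.2535, B=0.0943, C=-0.2284;  B²−4AC=1.1540;  roots -0.4661, 0.3909;  negative root z = -0.4661
x = -0.2065, y = -0.1452

(-0.2065, -0.1452, -0.4661)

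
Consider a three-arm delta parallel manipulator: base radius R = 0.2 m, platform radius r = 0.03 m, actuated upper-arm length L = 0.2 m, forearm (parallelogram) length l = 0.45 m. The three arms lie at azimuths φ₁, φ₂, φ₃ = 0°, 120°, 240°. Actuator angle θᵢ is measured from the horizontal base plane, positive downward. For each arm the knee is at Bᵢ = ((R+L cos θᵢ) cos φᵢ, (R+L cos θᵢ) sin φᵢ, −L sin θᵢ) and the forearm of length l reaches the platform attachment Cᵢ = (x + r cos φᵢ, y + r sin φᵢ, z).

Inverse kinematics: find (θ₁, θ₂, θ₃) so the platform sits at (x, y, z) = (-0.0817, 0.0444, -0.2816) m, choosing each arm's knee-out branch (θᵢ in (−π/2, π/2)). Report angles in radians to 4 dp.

θ₁ = 0.6108, θ₂ = -0.3491, θ₃ = 0.1745

φ1=0.0° → target in arm frame (-0.0817, 0.0444)
  A=0.2517, B=-0.2816, C=(l²−L²−A²−y'²−z²)/(2L)=0.0447
  γ=atan2(-0.2816,0.2517)=-0.8414;  ψ=arccos(0.1183)=1.4522;  θ1=γ+ψ≈0.6108
rotate P by −φ2: (0.0793, 0.0486, -0.2816)
  A=0.0907, B=-0.2816, C=(l²−L²−A²−y'²−z²)/(2L)=0.1815
  γ=atan2(-0.2816,0.0907)=-1.2592;  ψ=arccos(0.6136)=0.9101;  θ2=γ+ψ≈-0.3491
φ3=240.0° → target in arm frame (0.0024, -0.0930)
  e−x'=0.1676;  (l²−L²−(e−x')²−y'²−z²)/2L = 0.1162
  γ=atan2(-0.2816,0.1676)=-1.0339;  ψ=arccos(0.3545)=1.2084;  θ3=γ+ψ≈0.1745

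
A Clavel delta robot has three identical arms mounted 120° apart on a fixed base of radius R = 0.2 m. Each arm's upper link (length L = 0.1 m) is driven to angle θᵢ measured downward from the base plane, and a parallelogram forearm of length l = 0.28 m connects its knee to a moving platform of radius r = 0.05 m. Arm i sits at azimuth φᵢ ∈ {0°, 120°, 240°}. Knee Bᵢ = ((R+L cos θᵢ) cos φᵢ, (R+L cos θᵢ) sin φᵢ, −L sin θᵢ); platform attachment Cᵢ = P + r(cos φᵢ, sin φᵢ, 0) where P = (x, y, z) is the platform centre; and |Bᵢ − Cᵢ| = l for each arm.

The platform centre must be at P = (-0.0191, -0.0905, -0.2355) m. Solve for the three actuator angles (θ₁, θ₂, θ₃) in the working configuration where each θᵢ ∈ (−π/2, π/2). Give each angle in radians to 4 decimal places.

rotate P by −φ1: (-0.0191, -0.0905, -0.2355)
  A=0.1691, B=-0.2355, C=(l²−L²−A²−y'²−z²)/(2L)=-0.1192
  θ1 = atan2(B,A) + arccos(C/0.2899) = 1.0465
arm 2 (φ=120.0°): x'=-0.0688, y'=0.0618
  A=0.2188, B=-0.2355, C=(l²−L²−A²−y'²−z²)/(2L)=-0.1938
  θ2 = atan2(B,A) + arccos(C/0.3215) = 1.3958
arm 3 (φ=240.0°): x'=0.0879, y'=0.0287
  A=0.0621, B=-0.2355, C=(l²−L²−A²−y'²−z²)/(2L)=0.0413
  γ=atan2(-0.2355,0.0621)=-1.3131;  ψ=arccos(0.1696)=1.4003;  θ3=γ+ψ≈0.0873

θ₁ = 1.0465, θ₂ = 1.3958, θ₃ = 0.0873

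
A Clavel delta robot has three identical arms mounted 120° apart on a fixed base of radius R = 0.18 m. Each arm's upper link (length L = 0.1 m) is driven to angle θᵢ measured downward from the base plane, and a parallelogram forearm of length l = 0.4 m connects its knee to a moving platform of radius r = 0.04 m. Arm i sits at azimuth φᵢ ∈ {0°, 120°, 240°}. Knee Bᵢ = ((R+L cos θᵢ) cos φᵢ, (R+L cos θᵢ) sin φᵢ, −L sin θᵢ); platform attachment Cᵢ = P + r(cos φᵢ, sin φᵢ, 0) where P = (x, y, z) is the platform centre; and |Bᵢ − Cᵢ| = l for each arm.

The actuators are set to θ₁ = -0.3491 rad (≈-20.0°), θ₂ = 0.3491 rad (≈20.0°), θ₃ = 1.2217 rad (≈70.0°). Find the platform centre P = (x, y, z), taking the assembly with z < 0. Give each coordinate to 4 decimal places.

(0.1182, 0.0908, -0.3378)

φ1=0.0°: virtual centre (0.2340, 0.0000, 0.0342), radius l
φ2=120.0°: virtual centre (-0.1170, 0.2026, -0.0342), radius l
φ3=240.0°: virtual centre (-0.0871, -0.1509, -0.0940), radius l
eliminate P² terms by subtracting sphere 1 from 2 and 3
linear system: -0.7019x+0.4052y = 0.0000−-0.1368z; -0.6421x+-0.3017y = -0.0167−-0.2563z
Cramer: x(z) = 0.0144-0.3075z;  y(z) = 0.0249-0.1951z
sphere 1 gives Az²+Bz+C=0 with A=1.1326, B=0.0570, C=-0.1100;  B²−4AC=0.5015;  roots -0.3378, 0.2875;  negative root z = -0.3378
x = 0.1182, y = 0.0908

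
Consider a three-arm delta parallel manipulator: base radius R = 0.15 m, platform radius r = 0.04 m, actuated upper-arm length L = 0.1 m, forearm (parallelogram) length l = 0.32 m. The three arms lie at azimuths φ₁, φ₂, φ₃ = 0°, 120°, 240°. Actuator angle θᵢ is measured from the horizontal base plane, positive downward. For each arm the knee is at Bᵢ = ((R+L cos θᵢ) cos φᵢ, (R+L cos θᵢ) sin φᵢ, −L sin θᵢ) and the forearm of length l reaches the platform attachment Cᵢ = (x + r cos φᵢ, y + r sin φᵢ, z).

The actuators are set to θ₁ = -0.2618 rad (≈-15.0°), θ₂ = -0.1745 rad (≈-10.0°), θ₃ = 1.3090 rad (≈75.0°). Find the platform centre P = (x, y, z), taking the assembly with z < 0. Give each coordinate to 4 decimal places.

φ1=0.0°: virtual centre (0.2066, 0.0000, 0.0259), radius l
φ2=120.0°: virtual centre (-0.1042, 0.1806, 0.0174), radius l
φ3=240.0°: virtual centre (-0.0679, -0.1177, -0.0966), radius l
eliminate P² terms by subtracting sphere 1 from 2 and 3
linear system: -0.6217x+0.3611y = 0.0004−-0.0170z; -0.5491x+-0.2354y = -0.0156−-0.2449z
det = 0.3446;  x = 0.0160+-0.2683z,  y = 0.0287+-0.4148z
into |P−S₁|² = l²: 1.2440z² + 0.0267z + -0.0646 = 0;  Δ = 0.3221;  z = -0.2388 or 0.2174 → z<0 root = -0.2388
x = 0.0801, y = 0.1278

(0.0801, 0.1278, -0.2388)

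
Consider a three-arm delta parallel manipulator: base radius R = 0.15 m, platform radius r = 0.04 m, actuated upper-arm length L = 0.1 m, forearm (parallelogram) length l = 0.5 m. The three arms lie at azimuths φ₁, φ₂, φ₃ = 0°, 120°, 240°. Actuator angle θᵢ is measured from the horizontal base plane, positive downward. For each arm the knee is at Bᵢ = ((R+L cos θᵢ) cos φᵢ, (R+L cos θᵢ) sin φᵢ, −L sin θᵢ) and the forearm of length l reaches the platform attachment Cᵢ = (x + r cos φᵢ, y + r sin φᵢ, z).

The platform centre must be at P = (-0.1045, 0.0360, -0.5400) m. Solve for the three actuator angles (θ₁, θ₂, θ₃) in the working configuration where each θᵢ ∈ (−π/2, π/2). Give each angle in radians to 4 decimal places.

rotate P by −φ1: (-0.1045, 0.0360, -0.5400)
  A cos θ + B sin θ = C:  0.2145·cos θ + -0.5400·sin θ = -0.4945
  γ=atan2(-0.5400,0.2145)=-1.1927;  ψ=arccos(-0.8511)=2.5889;  θ1=γ+ψ≈1.3962
rotate P by −φ2: (0.0834, 0.0725, -0.5400)
  A cos θ + B sin θ = C:  0.0266·cos θ + -0.5400·sin θ = -0.2878
  γ=atan2(-0.5400,0.0266)=-1.5216;  ψ=arccos(-0.5323)=2.1322;  θ2=γ+ψ≈0.6105
arm 3 (φ=240.0°): x'=0.0211, y'=-0.1085
  A cos θ + B sin θ = C:  0.0889·cos θ + -0.5400·sin θ = -0.3564
  γ=atan2(-0.5400,0.0889)=-1.4076;  ψ=arccos(-0.6512)=2.2800;  θ3=γ+ψ≈0.8724

θ₁ = 1.3962, θ₂ = 0.6105, θ₃ = 0.8724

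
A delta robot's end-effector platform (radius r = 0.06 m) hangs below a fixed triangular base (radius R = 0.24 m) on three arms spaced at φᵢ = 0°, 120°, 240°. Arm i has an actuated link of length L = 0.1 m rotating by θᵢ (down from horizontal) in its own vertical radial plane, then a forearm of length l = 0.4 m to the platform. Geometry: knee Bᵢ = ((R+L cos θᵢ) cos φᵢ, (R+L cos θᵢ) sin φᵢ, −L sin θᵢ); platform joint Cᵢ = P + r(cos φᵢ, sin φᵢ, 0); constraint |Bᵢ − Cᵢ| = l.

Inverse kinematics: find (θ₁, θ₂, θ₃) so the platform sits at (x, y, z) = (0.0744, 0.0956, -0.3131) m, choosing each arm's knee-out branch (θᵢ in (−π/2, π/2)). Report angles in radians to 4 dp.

θ₁ = -0.1746, θ₂ = 0.0875, θ₃ = 1.2215

φ1=0.0° → target in arm frame (0.0744, 0.0956)
  A=0.1056, B=-0.3131, C=(l²−L²−A²−y'²−z²)/(2L)=0.1584
  θ1 = atan2(B,A) + arccos(C/0.3304) = -0.1746
arm 2 (φ=120.0°): x'=0.0456, y'=-0.1122
  A cos θ + B sin θ = C:  0.1344·cos θ + -0.3131·sin θ = 0.1065
  √(A²+B²)=0.3407;  θ2 = -1.1653+1.2528 ≈ 0.0875
φ3=240.0° → target in arm frame (-0.1200, 0.0166)
  A cos θ + B sin θ = C:  0.3000·cos θ + -0.3131·sin θ = -0.1915
  θ3 = atan2(B,A) + arccos(C/0.4336) = 1.2215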